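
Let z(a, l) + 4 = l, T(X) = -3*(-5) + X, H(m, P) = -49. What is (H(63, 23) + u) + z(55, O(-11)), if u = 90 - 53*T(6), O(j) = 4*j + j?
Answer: -1131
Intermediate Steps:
O(j) = 5*j
T(X) = 15 + X
z(a, l) = -4 + l
u = -1023 (u = 90 - 53*(15 + 6) = 90 - 53*21 = 90 - 1113 = -1023)
(H(63, 23) + u) + z(55, O(-11)) = (-49 - 1023) + (-4 + 5*(-11)) = -1072 + (-4 - 55) = -1072 - 59 = -1131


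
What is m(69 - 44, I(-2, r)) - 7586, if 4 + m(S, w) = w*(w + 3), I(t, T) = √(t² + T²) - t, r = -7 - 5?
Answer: -7432 + 14*√37 ≈ -7346.8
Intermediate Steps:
r = -12
I(t, T) = √(T² + t²) - t
m(S, w) = -4 + w*(3 + w) (m(S, w) = -4 + w*(w + 3) = -4 + w*(3 + w))
m(69 - 44, I(-2, r)) - 7586 = (-4 + (√((-12)² + (-2)²) - 1*(-2))² + 3*(√((-12)² + (-2)²) - 1*(-2))) - 7586 = (-4 + (√(144 + 4) + 2)² + 3*(√(144 + 4) + 2)) - 7586 = (-4 + (√148 + 2)² + 3*(√148 + 2)) - 7586 = (-4 + (2*√37 + 2)² + 3*(2*√37 + 2)) - 7586 = (-4 + (2 + 2*√37)² + 3*(2 + 2*√37)) - 7586 = (-4 + (2 + 2*√37)² + (6 + 6*√37)) - 7586 = (2 + (2 + 2*√37)² + 6*√37) - 7586 = -7584 + (2 + 2*√37)² + 6*√37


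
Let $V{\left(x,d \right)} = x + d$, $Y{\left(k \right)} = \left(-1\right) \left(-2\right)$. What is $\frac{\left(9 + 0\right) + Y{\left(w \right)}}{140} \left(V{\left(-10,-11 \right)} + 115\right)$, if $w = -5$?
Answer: $\frac{517}{70} \approx 7.3857$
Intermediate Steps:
$Y{\left(k \right)} = 2$
$V{\left(x,d \right)} = d + x$
$\frac{\left(9 + 0\right) + Y{\left(w \right)}}{140} \left(V{\left(-10,-11 \right)} + 115\right) = \frac{\left(9 + 0\right) + 2}{140} \left(\left(-11 - 10\right) + 115\right) = \left(9 + 2\right) \frac{1}{140} \left(-21 + 115\right) = 11 \cdot \frac{1}{140} \cdot 94 = \frac{11}{140} \cdot 94 = \frac{517}{70}$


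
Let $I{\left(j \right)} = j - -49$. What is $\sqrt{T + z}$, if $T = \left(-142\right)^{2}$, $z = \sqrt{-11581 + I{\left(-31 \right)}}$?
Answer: $\sqrt{20164 + i \sqrt{11563}} \approx 142.0 + 0.3786 i$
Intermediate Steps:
$I{\left(j \right)} = 49 + j$ ($I{\left(j \right)} = j + 49 = 49 + j$)
$z = i \sqrt{11563}$ ($z = \sqrt{-11581 + \left(49 - 31\right)} = \sqrt{-11581 + 18} = \sqrt{-11563} = i \sqrt{11563} \approx 107.53 i$)
$T = 20164$
$\sqrt{T + z} = \sqrt{20164 + i \sqrt{11563}}$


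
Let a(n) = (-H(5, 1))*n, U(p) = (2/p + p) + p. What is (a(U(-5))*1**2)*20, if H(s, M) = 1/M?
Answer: 208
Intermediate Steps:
U(p) = 2*p + 2/p (U(p) = (p + 2/p) + p = 2*p + 2/p)
a(n) = -n (a(n) = (-1/1)*n = (-1*1)*n = -n)
(a(U(-5))*1**2)*20 = (-(2*(-5) + 2/(-5))*1**2)*20 = (-(-10 + 2*(-1/5))*1)*20 = (-(-10 - 2/5)*1)*20 = (-1*(-52/5)*1)*20 = ((52/5)*1)*20 = (52/5)*20 = 208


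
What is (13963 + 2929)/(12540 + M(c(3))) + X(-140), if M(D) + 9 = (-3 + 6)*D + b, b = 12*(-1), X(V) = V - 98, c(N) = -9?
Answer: -739051/3123 ≈ -236.65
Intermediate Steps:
X(V) = -98 + V
b = -12
M(D) = -21 + 3*D (M(D) = -9 + ((-3 + 6)*D - 12) = -9 + (3*D - 12) = -9 + (-12 + 3*D) = -21 + 3*D)
(13963 + 2929)/(12540 + M(c(3))) + X(-140) = (13963 + 2929)/(12540 + (-21 + 3*(-9))) + (-98 - 140) = 16892/(12540 + (-21 - 27)) - 238 = 16892/(12540 - 48) - 238 = 16892/12492 - 238 = 16892*(1/12492) - 238 = 4223/3123 - 238 = -739051/3123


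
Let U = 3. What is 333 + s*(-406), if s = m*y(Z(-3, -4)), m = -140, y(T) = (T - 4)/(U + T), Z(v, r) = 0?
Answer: -226361/3 ≈ -75454.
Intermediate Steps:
y(T) = (-4 + T)/(3 + T) (y(T) = (T - 4)/(3 + T) = (-4 + T)/(3 + T))
s = 560/3 (s = -140*(-4 + 0)/(3 + 0) = -140*(-4)/3 = -140*(-4/3) = 560/3 ≈ 186.67)
333 + s*(-406) = 333 + (560/3)*(-406) = 333 - 227360/3 = -226361/3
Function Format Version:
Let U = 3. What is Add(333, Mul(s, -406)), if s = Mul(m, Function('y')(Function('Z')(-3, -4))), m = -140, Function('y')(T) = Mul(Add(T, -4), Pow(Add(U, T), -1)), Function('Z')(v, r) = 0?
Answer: Rational(-226361, 3) ≈ -75454.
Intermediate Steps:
Function('y')(T) = Mul(Pow(Add(3, T), -1), Add(-4, T)) (Function('y')(T) = Mul(Add(T, -4), Pow(Add(3, T), -1)) = Mul(Add(-4, T), Pow(Add(3, T), -1)) = Mul(Pow(Add(3, T), -1), Add(-4, T)))
s = Rational(560, 3) (s = Mul(-140, Mul(Pow(Add(3, 0), -1), Add(-4, 0))) = Mul(-140, Mul(Pow(3, -1), -4)) = Mul(-140, Mul(Rational(1, 3), -4)) = Mul(-140, Rational(-4, 3)) = Rational(560, 3) ≈ 186.67)
Add(333, Mul(s, -406)) = Add(333, Mul(Rational(560, 3), -406)) = Add(333, Rational(-227360, 3)) = Rational(-226361, 3)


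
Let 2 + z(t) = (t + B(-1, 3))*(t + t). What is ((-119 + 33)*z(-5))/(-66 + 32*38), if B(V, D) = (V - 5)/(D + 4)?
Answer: -17028/4025 ≈ -4.2306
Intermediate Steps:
B(V, D) = (-5 + V)/(4 + D)
z(t) = -2 + 2*t*(-6/7 + t) (z(t) = -2 + (t + (-5 - 1)/(4 + 3))*(t + t) = -2 + (t - 6/7)*(2*t) = -2 + (-6/7 + t)*(2*t) = -2 + 2*t*(-6/7 + t))
((-119 + 33)*z(-5))/(-66 + 32*38) = ((-119 + 33)*(-2 + 2*(-5)² - 12/7*(-5)))/(-66 + 32*38) = (-86*(-2 + 2*25 + 60/7))/(-66 + 1216) = -86*(-2 + 50 + 60/7)/1150 = -86*396/7*(1/1150) = -34056/7*1/1150 = -17028/4025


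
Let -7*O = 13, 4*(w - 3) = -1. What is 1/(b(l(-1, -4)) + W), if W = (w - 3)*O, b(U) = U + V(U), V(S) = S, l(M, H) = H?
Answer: -28/211 ≈ -0.13270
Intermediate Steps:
w = 11/4 (w = 3 + (¼)*(-1) = 3 - ¼ = 11/4 ≈ 2.7500)
O = -13/7 (O = -⅐*13 = -13/7 ≈ -1.8571)
b(U) = 2*U (b(U) = U + U = 2*U)
W = 13/28 (W = (11/4 - 3)*(-13/7) = -¼*(-13/7) = 13/28 ≈ 0.46429)
1/(b(l(-1, -4)) + W) = 1/(2*(-4) + 13/28) = 1/(-8 + 13/28) = 1/(-211/28) = -28/211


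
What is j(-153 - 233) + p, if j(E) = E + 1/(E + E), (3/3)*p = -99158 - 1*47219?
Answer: -113301037/772 ≈ -1.4676e+5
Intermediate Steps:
p = -146377 (p = -99158 - 1*47219 = -99158 - 47219 = -146377)
j(E) = E + 1/(2*E)
j(-153 - 233) + p = ((-153 - 233) + 1/(2*(-153 - 233))) - 146377 = (-386 + (½)/(-386)) - 146377 = (-386 + (½)*(-1/386)) - 146377 = (-386 - 1/772) - 146377 = -297993/772 - 146377 = -113301037/772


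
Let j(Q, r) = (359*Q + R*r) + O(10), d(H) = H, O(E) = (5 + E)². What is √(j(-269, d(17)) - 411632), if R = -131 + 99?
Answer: 7*I*√10378 ≈ 713.11*I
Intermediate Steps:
R = -32
j(Q, r) = 225 - 32*r + 359*Q (j(Q, r) = (359*Q - 32*r) + (5 + 10)² = (-32*r + 359*Q) + 15² = (-32*r + 359*Q) + 225 = 225 - 32*r + 359*Q)
√(j(-269, d(17)) - 411632) = √((225 - 32*17 + 359*(-269)) - 411632) = √((225 - 544 - 96571) - 411632) = √(-96890 - 411632) = √(-508522) = 7*I*√10378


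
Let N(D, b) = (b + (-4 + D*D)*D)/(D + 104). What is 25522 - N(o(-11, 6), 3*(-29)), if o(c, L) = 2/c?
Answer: 3526795841/138182 ≈ 25523.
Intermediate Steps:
N(D, b) = (b + D*(-4 + D²))/(104 + D) (N(D, b) = (b + (-4 + D²)*D)/(104 + D) = (b + D*(-4 + D²))/(104 + D))
25522 - N(o(-11, 6), 3*(-29)) = 25522 - (3*(-29) + (2/(-11))³ - 8/(-11))/(104 + 2/(-11)) = 25522 - (-87 + (2*(-1/11))³ - 8*(-1)/11)/(104 + 2*(-1/11)) = 25522 - (-87 + (-2/11)³ - 4*(-2/11))/(104 - 2/11) = 25522 - (-87 - 8/1331 + 8/11)/1142/11 = 25522 - 11*(-114837)/(1142*1331) = 25522 - 1*(-114837/138182) = 25522 + 114837/138182 = 3526795841/138182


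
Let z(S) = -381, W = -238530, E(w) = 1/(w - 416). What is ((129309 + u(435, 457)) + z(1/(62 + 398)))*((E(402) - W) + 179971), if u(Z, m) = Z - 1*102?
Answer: 757341879393/14 ≈ 5.4096e+10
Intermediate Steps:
E(w) = 1/(-416 + w)
u(Z, m) = -102 + Z (u(Z, m) = Z - 102 = -102 + Z)
((129309 + u(435, 457)) + z(1/(62 + 398)))*((E(402) - W) + 179971) = ((129309 + (-102 + 435)) - 381)*((1/(-416 + 402) - 1*(-238530)) + 179971) = ((129309 + 333) - 381)*((1/(-14) + 238530) + 179971) = (129642 - 381)*((-1/14 + 238530) + 179971) = 129261*(3339419/14 + 179971) = 129261*(5859013/14) = 757341879393/14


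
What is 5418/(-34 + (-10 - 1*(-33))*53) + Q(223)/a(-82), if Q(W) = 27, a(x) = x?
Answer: 137427/32390 ≈ 4.2429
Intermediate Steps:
5418/(-34 + (-10 - 1*(-33))*53) + Q(223)/a(-82) = 5418/(-34 + (-10 - 1*(-33))*53) + 27/(-82) = 5418/(-34 + (-10 + 33)*53) + 27*(-1/82) = 5418/(-34 + 23*53) - 27/82 = 5418/(-34 + 1219) - 27/82 = 5418/1185 - 27/82 = 5418*(1/1185) - 27/82 = 1806/395 - 27/82 = 137427/32390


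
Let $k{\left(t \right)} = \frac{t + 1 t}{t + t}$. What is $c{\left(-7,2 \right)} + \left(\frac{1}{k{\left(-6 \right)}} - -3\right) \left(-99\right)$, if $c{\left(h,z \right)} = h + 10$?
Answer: $-393$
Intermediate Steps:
$c{\left(h,z \right)} = 10 + h$
$k{\left(t \right)} = 1$ ($k{\left(t \right)} = \frac{t + t}{2 t} = 2 t \frac{1}{2 t} = 1$)
$c{\left(-7,2 \right)} + \left(\frac{1}{k{\left(-6 \right)}} - -3\right) \left(-99\right) = \left(10 - 7\right) + \left(1^{-1} - -3\right) \left(-99\right) = 3 + \left(1 + 3\right) \left(-99\right) = 3 + 4 \left(-99\right) = 3 - 396 = -393$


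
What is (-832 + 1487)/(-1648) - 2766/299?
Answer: -4754213/492752 ≈ -9.6483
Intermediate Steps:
(-832 + 1487)/(-1648) - 2766/299 = 655*(-1/1648) - 2766*1/299 = -655/1648 - 2766/299 = -4754213/492752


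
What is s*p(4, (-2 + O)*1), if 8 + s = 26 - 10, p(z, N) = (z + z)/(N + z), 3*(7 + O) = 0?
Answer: -64/5 ≈ -12.800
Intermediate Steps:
O = -7 (O = -7 + (⅓)*0 = -7 + 0 = -7)
p(z, N) = 2*z/(N + z) (p(z, N) = (2*z)/(N + z) = 2*z/(N + z))
s = 8 (s = -8 + (26 - 10) = -8 + 16 = 8)
s*p(4, (-2 + O)*1) = 8*(2*4/((-2 - 7)*1 + 4)) = 8*(2*4/(-9*1 + 4)) = 8*(2*4/(-9 + 4)) = 8*(2*4/(-5)) = 8*(2*4*(-⅕)) = 8*(-8/5) = -64/5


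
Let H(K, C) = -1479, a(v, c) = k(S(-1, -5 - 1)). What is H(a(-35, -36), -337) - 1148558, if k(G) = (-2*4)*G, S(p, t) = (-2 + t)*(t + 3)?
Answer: -1150037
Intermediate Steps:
S(p, t) = (-2 + t)*(3 + t)
k(G) = -8*G
a(v, c) = -192 (a(v, c) = -8*(-6 + (-5 - 1) + (-5 - 1)**2) = -8*(-6 - 6 + (-6)**2) = -8*(-6 - 6 + 36) = -8*24 = -192)
H(a(-35, -36), -337) - 1148558 = -1479 - 1148558 = -1150037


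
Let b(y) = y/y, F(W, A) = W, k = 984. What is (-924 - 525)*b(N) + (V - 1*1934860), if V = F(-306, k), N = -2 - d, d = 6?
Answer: -1936615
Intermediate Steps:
N = -8 (N = -2 - 1*6 = -2 - 6 = -8)
V = -306
b(y) = 1
(-924 - 525)*b(N) + (V - 1*1934860) = (-924 - 525)*1 + (-306 - 1*1934860) = -1449*1 + (-306 - 1934860) = -1449 - 1935166 = -1936615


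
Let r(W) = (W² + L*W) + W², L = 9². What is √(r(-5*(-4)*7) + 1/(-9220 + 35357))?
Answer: √34526035571397/26137 ≈ 224.81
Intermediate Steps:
L = 81
r(W) = 2*W² + 81*W (r(W) = (W² + 81*W) + W² = 2*W² + 81*W)
√(r(-5*(-4)*7) + 1/(-9220 + 35357)) = √((-5*(-4)*7)*(81 + 2*(-5*(-4)*7)) + 1/(-9220 + 35357)) = √((20*7)*(81 + 2*(20*7)) + 1/26137) = √(140*(81 + 2*140) + 1/26137) = √(140*(81 + 280) + 1/26137) = √(140*361 + 1/26137) = √(50540 + 1/26137) = √(1320963981/26137) = √34526035571397/26137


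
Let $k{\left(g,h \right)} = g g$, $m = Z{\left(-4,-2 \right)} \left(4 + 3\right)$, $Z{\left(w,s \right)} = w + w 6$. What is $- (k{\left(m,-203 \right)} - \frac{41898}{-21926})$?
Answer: $- \frac{421175557}{10963} \approx -38418.0$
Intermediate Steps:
$Z{\left(w,s \right)} = 7 w$ ($Z{\left(w,s \right)} = w + 6 w = 7 w$)
$m = -196$ ($m = 7 \left(-4\right) \left(4 + 3\right) = \left(-28\right) 7 = -196$)
$k{\left(g,h \right)} = g^{2}$
$- (k{\left(m,-203 \right)} - \frac{41898}{-21926}) = - (\left(-196\right)^{2} - \frac{41898}{-21926}) = - (38416 - - \frac{20949}{10963}) = - (38416 + \frac{20949}{10963}) = \left(-1\right) \frac{421175557}{10963} = - \frac{421175557}{10963}$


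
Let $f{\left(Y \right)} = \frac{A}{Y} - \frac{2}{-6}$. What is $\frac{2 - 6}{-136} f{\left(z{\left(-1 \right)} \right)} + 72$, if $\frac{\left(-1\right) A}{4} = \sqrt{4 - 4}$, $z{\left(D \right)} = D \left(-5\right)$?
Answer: $\frac{7345}{102} \approx 72.01$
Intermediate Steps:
$z{\left(D \right)} = - 5 D$
$A = 0$ ($A = - 4 \sqrt{4 - 4} = - 4 \sqrt{0} = \left(-4\right) 0 = 0$)
$f{\left(Y \right)} = \frac{1}{3}$ ($f{\left(Y \right)} = \frac{0}{Y} - \frac{2}{-6} = 0 - - \frac{1}{3} = 0 + \frac{1}{3} = \frac{1}{3}$)
$\frac{2 - 6}{-136} f{\left(z{\left(-1 \right)} \right)} + 72 = \frac{2 - 6}{-136} \cdot \frac{1}{3} + 72 = \left(2 - 6\right) \left(- \frac{1}{136}\right) \frac{1}{3} + 72 = \left(-4\right) \left(- \frac{1}{136}\right) \frac{1}{3} + 72 = \frac{1}{34} \cdot \frac{1}{3} + 72 = \frac{1}{102} + 72 = \frac{7345}{102}$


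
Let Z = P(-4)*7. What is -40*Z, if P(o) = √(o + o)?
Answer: -560*I*√2 ≈ -791.96*I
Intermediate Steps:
P(o) = √2*√o (P(o) = √(2*o) = √2*√o)
Z = 14*I*√2 (Z = (√2*√(-4))*7 = (√2*(2*I))*7 = (2*I*√2)*7 = 14*I*√2 ≈ 19.799*I)
-40*Z = -560*I*√2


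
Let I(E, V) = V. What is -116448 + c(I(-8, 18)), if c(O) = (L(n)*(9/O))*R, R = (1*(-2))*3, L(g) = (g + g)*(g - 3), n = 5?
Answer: -116508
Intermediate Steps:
L(g) = 2*g*(-3 + g) (L(g) = (2*g)*(-3 + g) = 2*g*(-3 + g))
R = -6 (R = -2*3 = -6)
c(O) = -1080/O (c(O) = ((2*5*(-3 + 5))*(9/O))*(-6) = ((2*5*2)*(9/O))*(-6) = (20*(9/O))*(-6) = (180/O)*(-6) = -1080/O)
-116448 + c(I(-8, 18)) = -116448 - 1080/18 = -116448 - 1080*1/18 = -116448 - 60 = -116508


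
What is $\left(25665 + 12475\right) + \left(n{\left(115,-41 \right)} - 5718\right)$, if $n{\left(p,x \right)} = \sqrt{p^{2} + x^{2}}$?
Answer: $32422 + \sqrt{14906} \approx 32544.0$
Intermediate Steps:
$\left(25665 + 12475\right) + \left(n{\left(115,-41 \right)} - 5718\right) = \left(25665 + 12475\right) + \left(\sqrt{115^{2} + \left(-41\right)^{2}} - 5718\right) = 38140 - \left(5718 - \sqrt{13225 + 1681}\right) = 38140 - \left(5718 - \sqrt{14906}\right) = 32422 + \sqrt{14906}$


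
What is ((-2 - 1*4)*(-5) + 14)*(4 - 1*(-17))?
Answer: 924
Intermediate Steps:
((-2 - 1*4)*(-5) + 14)*(4 - 1*(-17)) = ((-2 - 4)*(-5) + 14)*(4 + 17) = (-6*(-5) + 14)*21 = (30 + 14)*21 = 44*21 = 924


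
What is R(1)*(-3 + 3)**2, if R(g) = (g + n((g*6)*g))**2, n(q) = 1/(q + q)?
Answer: 0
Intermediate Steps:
n(q) = 1/(2*q)
R(g) = (g + 1/(12*g**2))**2 (R(g) = (g + 1/(2*(((g*6)*g))))**2 = (g + 1/(2*(((6*g)*g))))**2 = (g + 1/(2*((6*g**2))))**2 = (g + (1/(6*g**2))/2)**2 = (g + 1/(12*g**2))**2)
R(1)*(-3 + 3)**2 = ((1/144)*(1 + 12*1**3)**2/1**4)*(-3 + 3)**2 = ((1/144)*1*(1 + 12*1)**2)*0**2 = ((1/144)*1*(1 + 12)**2)*0 = ((1/144)*1*13**2)*0 = ((1/144)*1*169)*0 = (169/144)*0 = 0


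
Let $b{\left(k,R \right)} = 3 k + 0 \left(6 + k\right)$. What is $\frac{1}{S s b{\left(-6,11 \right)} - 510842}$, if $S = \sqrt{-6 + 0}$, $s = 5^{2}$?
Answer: $\frac{i}{2 \left(- 255421 i + 225 \sqrt{6}\right)} \approx -1.9575 \cdot 10^{-6} + 4.2239 \cdot 10^{-9} i$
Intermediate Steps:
$s = 25$
$b{\left(k,R \right)} = 3 k$ ($b{\left(k,R \right)} = 3 k + 0 = 3 k$)
$S = i \sqrt{6}$ ($S = \sqrt{-6} = i \sqrt{6} \approx 2.4495 i$)
$\frac{1}{S s b{\left(-6,11 \right)} - 510842} = \frac{1}{i \sqrt{6} \cdot 25 \cdot 3 \left(-6\right) - 510842} = \frac{1}{25 i \sqrt{6} \left(-18\right) - 510842} = \frac{1}{- 450 i \sqrt{6} - 510842} = \frac{1}{-510842 - 450 i \sqrt{6}}$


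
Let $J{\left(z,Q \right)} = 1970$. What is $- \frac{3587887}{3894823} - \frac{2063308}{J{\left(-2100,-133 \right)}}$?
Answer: $- \frac{4021643795937}{3836400655} \approx -1048.3$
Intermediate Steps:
$- \frac{3587887}{3894823} - \frac{2063308}{J{\left(-2100,-133 \right)}} = - \frac{3587887}{3894823} - \frac{2063308}{1970} = \left(-3587887\right) \frac{1}{3894823} - \frac{1031654}{985} = - \frac{3587887}{3894823} - \frac{1031654}{985} = - \frac{4021643795937}{3836400655}$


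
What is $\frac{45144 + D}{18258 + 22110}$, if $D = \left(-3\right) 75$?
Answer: $\frac{14973}{13456} \approx 1.1127$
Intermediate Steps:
$D = -225$
$\frac{45144 + D}{18258 + 22110} = \frac{45144 - 225}{18258 + 22110} = \frac{44919}{40368} = 44919 \cdot \frac{1}{40368} = \frac{14973}{13456}$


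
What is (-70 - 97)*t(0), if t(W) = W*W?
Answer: 0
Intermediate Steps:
t(W) = W²
(-70 - 97)*t(0) = (-70 - 97)*0² = -167*0 = 0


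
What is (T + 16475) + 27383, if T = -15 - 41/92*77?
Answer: 4030399/92 ≈ 43809.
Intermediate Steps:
T = -4537/92 (T = -15 - 41*1/92*77 = -15 - 41/92*77 = -15 - 3157/92 = -4537/92 ≈ -49.315)
(T + 16475) + 27383 = (-4537/92 + 16475) + 27383 = 1511163/92 + 27383 = 4030399/92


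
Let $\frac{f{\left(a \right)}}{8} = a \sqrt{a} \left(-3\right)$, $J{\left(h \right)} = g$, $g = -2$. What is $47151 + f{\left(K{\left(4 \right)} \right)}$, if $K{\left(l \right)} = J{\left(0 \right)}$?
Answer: $47151 + 48 i \sqrt{2} \approx 47151.0 + 67.882 i$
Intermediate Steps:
$J{\left(h \right)} = -2$
$K{\left(l \right)} = -2$
$f{\left(a \right)} = - 24 a^{\frac{3}{2}}$ ($f{\left(a \right)} = 8 a \sqrt{a} \left(-3\right) = 8 a^{\frac{3}{2}} \left(-3\right) = 8 \left(- 3 a^{\frac{3}{2}}\right) = - 24 a^{\frac{3}{2}}$)
$47151 + f{\left(K{\left(4 \right)} \right)} = 47151 - 24 \left(-2\right)^{\frac{3}{2}} = 47151 - 24 \left(- 2 i \sqrt{2}\right) = 47151 + 48 i \sqrt{2}$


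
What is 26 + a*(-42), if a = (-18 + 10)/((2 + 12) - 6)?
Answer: 68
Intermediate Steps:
a = -1 (a = -8/(14 - 6) = -8/8 = -8*1/8 = -1)
26 + a*(-42) = 26 - 1*(-42) = 26 + 42 = 68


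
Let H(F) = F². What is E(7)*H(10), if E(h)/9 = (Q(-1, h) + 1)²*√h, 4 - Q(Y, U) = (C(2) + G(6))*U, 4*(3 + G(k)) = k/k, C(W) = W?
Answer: 378225*√7/4 ≈ 2.5017e+5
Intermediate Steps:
G(k) = -11/4 (G(k) = -3 + (k/k)/4 = -3 + (¼)*1 = -3 + ¼ = -11/4)
Q(Y, U) = 4 + 3*U/4 (Q(Y, U) = 4 - (2 - 11/4)*U = 4 - (-3)*U/4 = 4 + 3*U/4)
E(h) = 9*√h*(5 + 3*h/4)² (E(h) = 9*(((4 + 3*h/4) + 1)²*√h) = 9*((5 + 3*h/4)²*√h) = 9*(√h*(5 + 3*h/4)²) = 9*√h*(5 + 3*h/4)²)
E(7)*H(10) = (9*√7*(20 + 3*7)²/16)*10² = (9*√7*(20 + 21)²/16)*100 = ((9/16)*√7*41²)*100 = ((9/16)*√7*1681)*100 = (15129*√7/16)*100 = 378225*√7/4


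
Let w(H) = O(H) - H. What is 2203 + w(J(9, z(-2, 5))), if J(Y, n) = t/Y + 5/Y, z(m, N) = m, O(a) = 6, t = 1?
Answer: 6625/3 ≈ 2208.3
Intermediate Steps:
J(Y, n) = 6/Y (J(Y, n) = 1/Y + 5/Y = 6/Y)
w(H) = 6 - H
2203 + w(J(9, z(-2, 5))) = 2203 + (6 - 6/9) = 2203 + (6 - 1*2/3) = 2203 + (6 - 2/3) = 2203 + 16/3 = 6625/3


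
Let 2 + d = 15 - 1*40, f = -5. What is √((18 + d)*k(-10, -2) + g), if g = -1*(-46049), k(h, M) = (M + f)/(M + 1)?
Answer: √45986 ≈ 214.44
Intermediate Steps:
k(h, M) = (-5 + M)/(1 + M) (k(h, M) = (M - 5)/(M + 1) = (-5 + M)/(1 + M))
d = -27 (d = -2 + (15 - 1*40) = -2 + (15 - 40) = -2 - 25 = -27)
g = 46049
√((18 + d)*k(-10, -2) + g) = √((18 - 27)*((-5 - 2)/(1 - 2)) + 46049) = √(-9*(-7)/(-1) + 46049) = √(-(-9)*(-7) + 46049) = √(-9*7 + 46049) = √(-63 + 46049) = √45986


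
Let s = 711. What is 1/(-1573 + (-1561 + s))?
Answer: -1/2423 ≈ -0.00041271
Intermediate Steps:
1/(-1573 + (-1561 + s)) = 1/(-1573 + (-1561 + 711)) = 1/(-1573 - 850) = 1/(-2423) = -1/2423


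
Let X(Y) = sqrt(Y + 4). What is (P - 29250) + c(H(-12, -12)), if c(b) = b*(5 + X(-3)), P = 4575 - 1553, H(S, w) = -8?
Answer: -26276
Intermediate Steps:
X(Y) = sqrt(4 + Y)
P = 3022
c(b) = 6*b (c(b) = b*(5 + sqrt(4 - 3)) = b*(5 + sqrt(1)) = b*(5 + 1) = b*6 = 6*b)
(P - 29250) + c(H(-12, -12)) = (3022 - 29250) + 6*(-8) = -26228 - 48 = -26276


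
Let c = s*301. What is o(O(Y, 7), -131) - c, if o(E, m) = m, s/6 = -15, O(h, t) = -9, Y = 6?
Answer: 26959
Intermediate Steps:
s = -90 (s = 6*(-15) = -90)
c = -27090 (c = -90*301 = -27090)
o(O(Y, 7), -131) - c = -131 - 1*(-27090) = -131 + 27090 = 26959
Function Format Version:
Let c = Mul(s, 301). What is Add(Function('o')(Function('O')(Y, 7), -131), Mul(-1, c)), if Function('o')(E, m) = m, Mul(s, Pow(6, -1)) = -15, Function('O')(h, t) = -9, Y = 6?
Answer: 26959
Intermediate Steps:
s = -90 (s = Mul(6, -15) = -90)
c = -27090 (c = Mul(-90, 301) = -27090)
Add(Function('o')(Function('O')(Y, 7), -131), Mul(-1, c)) = Add(-131, Mul(-1, -27090)) = Add(-131, 27090) = 26959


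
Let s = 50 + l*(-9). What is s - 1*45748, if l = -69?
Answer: -45077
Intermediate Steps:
s = 671 (s = 50 - 69*(-9) = 50 + 621 = 671)
s - 1*45748 = 671 - 1*45748 = 671 - 45748 = -45077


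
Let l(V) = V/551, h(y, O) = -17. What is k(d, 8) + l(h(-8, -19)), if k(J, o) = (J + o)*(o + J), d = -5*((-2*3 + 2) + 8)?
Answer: 79327/551 ≈ 143.97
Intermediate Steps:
l(V) = V/551 (l(V) = V*(1/551) = V/551)
d = -20 (d = -5*((-6 + 2) + 8) = -5*(-4 + 8) = -5*4 = -20)
k(J, o) = (J + o)² (k(J, o) = (J + o)*(J + o) = (J + o)²)
k(d, 8) + l(h(-8, -19)) = (-20 + 8)² + (1/551)*(-17) = (-12)² - 17/551 = 144 - 17/551 = 79327/551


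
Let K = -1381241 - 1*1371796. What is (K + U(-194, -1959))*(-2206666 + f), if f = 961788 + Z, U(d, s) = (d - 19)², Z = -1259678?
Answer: 6781506135408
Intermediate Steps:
U(d, s) = (-19 + d)²
K = -2753037 (K = -1381241 - 1371796 = -2753037)
f = -297890 (f = 961788 - 1259678 = -297890)
(K + U(-194, -1959))*(-2206666 + f) = (-2753037 + (-19 - 194)²)*(-2206666 - 297890) = (-2753037 + (-213)²)*(-2504556) = (-2753037 + 45369)*(-2504556) = -2707668*(-2504556) = 6781506135408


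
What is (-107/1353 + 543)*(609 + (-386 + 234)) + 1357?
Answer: 337535425/1353 ≈ 2.4947e+5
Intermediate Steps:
(-107/1353 + 543)*(609 + (-386 + 234)) + 1357 = (-107*1/1353 + 543)*(609 - 152) + 1357 = (-107/1353 + 543)*457 + 1357 = (734572/1353)*457 + 1357 = 335699404/1353 + 1357 = 337535425/1353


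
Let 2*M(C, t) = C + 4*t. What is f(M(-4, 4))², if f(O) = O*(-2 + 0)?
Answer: 144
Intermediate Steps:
M(C, t) = C/2 + 2*t (M(C, t) = (C + 4*t)/2 = C/2 + 2*t)
f(O) = -2*O (f(O) = O*(-2) = -2*O)
f(M(-4, 4))² = (-2*((½)*(-4) + 2*4))² = (-2*(-2 + 8))² = (-2*6)² = (-12)² = 144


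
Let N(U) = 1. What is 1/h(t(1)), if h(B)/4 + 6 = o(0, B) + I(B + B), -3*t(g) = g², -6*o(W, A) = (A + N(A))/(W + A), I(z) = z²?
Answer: -9/188 ≈ -0.047872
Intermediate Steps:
o(W, A) = -(1 + A)/(6*(A + W)) (o(W, A) = -(A + 1)/(6*(W + A)) = -(1 + A)/(6*(A + W)))
t(g) = -g²/3
h(B) = -24 + 16*B² + 2*(-1 - B)/(3*B) (h(B) = -24 + 4*((-1 - B)/(6*(B + 0)) + (B + B)²) = -24 + 4*((-1 - B)/(6*B) + (2*B)²) = -24 + 4*((-1 - B)/(6*B) + 4*B²) = -24 + 4*(4*B² + (-1 - B)/(6*B)) = -24 + (16*B² + 2*(-1 - B)/(3*B)) = -24 + 16*B² + 2*(-1 - B)/(3*B))
1/h(t(1)) = 1/(2*(-1 - (-37)*1²/3 + 24*(-⅓*1²)³)/(3*((-⅓*1²)))) = 1/(2*(-1 - (-37)/3 + 24*(-⅓*1)³)/(3*((-⅓*1)))) = 1/(2*(-1 - 37*(-⅓) + 24*(-⅓)³)/(3*(-⅓))) = 1/((⅔)*(-3)*(-1 + 37/3 + 24*(-1/27))) = 1/((⅔)*(-3)*(-1 + 37/3 - 8/9)) = 1/((⅔)*(-3)*(94/9)) = 1/(-188/9) = -9/188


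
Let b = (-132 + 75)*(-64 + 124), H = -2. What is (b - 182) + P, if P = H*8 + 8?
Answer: -3610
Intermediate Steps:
b = -3420 (b = -57*60 = -3420)
P = -8 (P = -2*8 + 8 = -16 + 8 = -8)
(b - 182) + P = (-3420 - 182) - 8 = -3602 - 8 = -3610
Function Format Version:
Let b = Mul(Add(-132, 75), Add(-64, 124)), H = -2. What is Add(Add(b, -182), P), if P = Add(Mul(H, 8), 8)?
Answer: -3610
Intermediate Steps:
b = -3420 (b = Mul(-57, 60) = -3420)
P = -8 (P = Add(Mul(-2, 8), 8) = Add(-16, 8) = -8)
Add(Add(b, -182), P) = Add(Add(-3420, -182), -8) = Add(-3602, -8) = -3610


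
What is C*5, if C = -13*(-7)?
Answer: 455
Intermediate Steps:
C = 91
C*5 = 91*5 = 455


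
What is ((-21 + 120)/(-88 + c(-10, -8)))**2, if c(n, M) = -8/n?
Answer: 245025/190096 ≈ 1.2890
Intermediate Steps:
((-21 + 120)/(-88 + c(-10, -8)))**2 = ((-21 + 120)/(-88 - 8/(-10)))**2 = (99/(-88 - 8*(-1/10)))**2 = (99/(-88 + 4/5))**2 = (99/(-436/5))**2 = (99*(-5/436))**2 = (-495/436)**2 = 245025/190096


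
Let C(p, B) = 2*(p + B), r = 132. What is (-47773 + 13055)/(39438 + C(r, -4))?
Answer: -17359/19847 ≈ -0.87464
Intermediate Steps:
C(p, B) = 2*B + 2*p (C(p, B) = 2*(B + p) = 2*B + 2*p)
(-47773 + 13055)/(39438 + C(r, -4)) = (-47773 + 13055)/(39438 + (2*(-4) + 2*132)) = -34718/(39438 + (-8 + 264)) = -34718/(39438 + 256) = -34718/39694 = -34718*1/39694 = -17359/19847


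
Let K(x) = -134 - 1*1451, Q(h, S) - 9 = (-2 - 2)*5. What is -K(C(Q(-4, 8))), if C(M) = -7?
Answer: 1585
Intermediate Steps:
Q(h, S) = -11 (Q(h, S) = 9 + (-2 - 2)*5 = 9 - 4*5 = 9 - 20 = -11)
K(x) = -1585 (K(x) = -134 - 1451 = -1585)
-K(C(Q(-4, 8))) = -1*(-1585) = 1585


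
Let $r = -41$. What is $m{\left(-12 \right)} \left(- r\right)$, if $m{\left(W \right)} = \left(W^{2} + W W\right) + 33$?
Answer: $13161$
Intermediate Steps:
$m{\left(W \right)} = 33 + 2 W^{2}$ ($m{\left(W \right)} = \left(W^{2} + W^{2}\right) + 33 = 2 W^{2} + 33 = 33 + 2 W^{2}$)
$m{\left(-12 \right)} \left(- r\right) = \left(33 + 2 \left(-12\right)^{2}\right) \left(\left(-1\right) \left(-41\right)\right) = \left(33 + 2 \cdot 144\right) 41 = \left(33 + 288\right) 41 = 321 \cdot 41 = 13161$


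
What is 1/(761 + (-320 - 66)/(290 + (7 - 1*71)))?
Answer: 113/85800 ≈ 0.0013170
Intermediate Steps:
1/(761 + (-320 - 66)/(290 + (7 - 1*71))) = 1/(761 - 386/(290 + (7 - 71))) = 1/(761 - 386/(290 - 64)) = 1/(761 - 386/226) = 1/(761 - 386*1/226) = 1/(761 - 193/113) = 1/(85800/113) = 113/85800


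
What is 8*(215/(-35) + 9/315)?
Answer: -1712/35 ≈ -48.914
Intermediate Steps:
8*(215/(-35) + 9/315) = 8*(215*(-1/35) + 9*(1/315)) = 8*(-43/7 + 1/35) = 8*(-214/35) = -1712/35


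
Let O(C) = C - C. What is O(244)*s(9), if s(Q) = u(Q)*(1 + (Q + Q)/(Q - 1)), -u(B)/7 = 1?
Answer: 0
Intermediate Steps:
O(C) = 0
u(B) = -7 (u(B) = -7*1 = -7)
s(Q) = -7 - 14*Q/(-1 + Q) (s(Q) = -7*(1 + (Q + Q)/(Q - 1)) = -7*(1 + (2*Q)/(-1 + Q)) = -7*(1 + 2*Q/(-1 + Q)) = -7 - 14*Q/(-1 + Q))
O(244)*s(9) = 0*(7*(1 - 3*9)/(-1 + 9)) = 0*(7*(1 - 27)/8) = 0*(7*(⅛)*(-26)) = 0*(-91/4) = 0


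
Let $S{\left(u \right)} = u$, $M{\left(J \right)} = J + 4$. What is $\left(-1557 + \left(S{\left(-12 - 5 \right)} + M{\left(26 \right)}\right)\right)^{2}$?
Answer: $2383936$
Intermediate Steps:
$M{\left(J \right)} = 4 + J$
$\left(-1557 + \left(S{\left(-12 - 5 \right)} + M{\left(26 \right)}\right)\right)^{2} = \left(-1557 + \left(\left(-12 - 5\right) + \left(4 + 26\right)\right)\right)^{2} = \left(-1557 + \left(\left(-12 - 5\right) + 30\right)\right)^{2} = \left(-1557 + \left(-17 + 30\right)\right)^{2} = \left(-1557 + 13\right)^{2} = \left(-1544\right)^{2} = 2383936$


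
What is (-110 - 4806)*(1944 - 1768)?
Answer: -865216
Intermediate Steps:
(-110 - 4806)*(1944 - 1768) = -4916*176 = -865216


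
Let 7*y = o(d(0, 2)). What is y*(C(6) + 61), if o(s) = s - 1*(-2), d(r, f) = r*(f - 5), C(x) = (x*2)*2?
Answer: 170/7 ≈ 24.286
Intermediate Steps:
C(x) = 4*x (C(x) = (2*x)*2 = 4*x)
d(r, f) = r*(-5 + f)
o(s) = 2 + s (o(s) = s + 2 = 2 + s)
y = 2/7 (y = (2 + 0*(-5 + 2))/7 = (2 + 0*(-3))/7 = (2 + 0)/7 = (1/7)*2 = 2/7 ≈ 0.28571)
y*(C(6) + 61) = 2*(4*6 + 61)/7 = 2*(24 + 61)/7 = (2/7)*85 = 170/7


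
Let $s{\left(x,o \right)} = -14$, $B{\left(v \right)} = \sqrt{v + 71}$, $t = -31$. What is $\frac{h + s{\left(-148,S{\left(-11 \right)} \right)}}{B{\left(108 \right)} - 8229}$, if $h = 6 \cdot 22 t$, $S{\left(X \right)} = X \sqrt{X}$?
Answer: $\frac{16894137}{33858131} + \frac{2053 \sqrt{179}}{33858131} \approx 0.49978$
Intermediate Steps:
$S{\left(X \right)} = X^{\frac{3}{2}}$
$B{\left(v \right)} = \sqrt{71 + v}$
$h = -4092$ ($h = 6 \cdot 22 \left(-31\right) = 132 \left(-31\right) = -4092$)
$\frac{h + s{\left(-148,S{\left(-11 \right)} \right)}}{B{\left(108 \right)} - 8229} = \frac{-4092 - 14}{\sqrt{71 + 108} - 8229} = - \frac{4106}{\sqrt{179} - 8229} = - \frac{4106}{-8229 + \sqrt{179}}$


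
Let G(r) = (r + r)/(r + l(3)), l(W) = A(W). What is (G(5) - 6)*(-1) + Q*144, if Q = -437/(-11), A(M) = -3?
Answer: 62939/11 ≈ 5721.7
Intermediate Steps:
Q = 437/11 (Q = -437*(-1/11) = 437/11 ≈ 39.727)
l(W) = -3
G(r) = 2*r/(-3 + r) (G(r) = (r + r)/(r - 3) = (2*r)/(-3 + r) = 2*r/(-3 + r))
(G(5) - 6)*(-1) + Q*144 = (2*5/(-3 + 5) - 6)*(-1) + (437/11)*144 = (2*5/2 - 6)*(-1) + 62928/11 = (2*5*(1/2) - 6)*(-1) + 62928/11 = (5 - 6)*(-1) + 62928/11 = -1*(-1) + 62928/11 = 1 + 62928/11 = 62939/11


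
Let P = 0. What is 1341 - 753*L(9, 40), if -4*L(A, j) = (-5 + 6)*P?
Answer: 1341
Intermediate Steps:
L(A, j) = 0 (L(A, j) = -(-5 + 6)*0/4 = -0/4 = -¼*0 = 0)
1341 - 753*L(9, 40) = 1341 - 753*0 = 1341 + 0 = 1341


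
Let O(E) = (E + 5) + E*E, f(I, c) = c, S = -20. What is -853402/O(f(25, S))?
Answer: -77582/35 ≈ -2216.6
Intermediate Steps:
O(E) = 5 + E + E**2 (O(E) = (5 + E) + E**2 = 5 + E + E**2)
-853402/O(f(25, S)) = -853402/(5 - 20 + (-20)**2) = -853402/(5 - 20 + 400) = -853402/385 = -853402*1/385 = -77582/35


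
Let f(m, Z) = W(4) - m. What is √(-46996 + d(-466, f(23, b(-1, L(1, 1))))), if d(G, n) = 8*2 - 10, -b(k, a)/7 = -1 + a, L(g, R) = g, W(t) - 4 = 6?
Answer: I*√46990 ≈ 216.77*I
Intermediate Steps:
W(t) = 10 (W(t) = 4 + 6 = 10)
b(k, a) = 7 - 7*a (b(k, a) = -7*(-1 + a) = 7 - 7*a)
f(m, Z) = 10 - m
d(G, n) = 6 (d(G, n) = 16 - 10 = 6)
√(-46996 + d(-466, f(23, b(-1, L(1, 1))))) = √(-46996 + 6) = √(-46990) = I*√46990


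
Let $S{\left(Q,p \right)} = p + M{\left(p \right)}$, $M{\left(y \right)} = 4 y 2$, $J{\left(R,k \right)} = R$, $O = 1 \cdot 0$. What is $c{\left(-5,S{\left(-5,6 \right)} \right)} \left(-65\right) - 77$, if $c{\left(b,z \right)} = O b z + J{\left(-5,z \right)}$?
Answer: $248$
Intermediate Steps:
$O = 0$
$M{\left(y \right)} = 8 y$
$S{\left(Q,p \right)} = 9 p$ ($S{\left(Q,p \right)} = p + 8 p = 9 p$)
$c{\left(b,z \right)} = -5$ ($c{\left(b,z \right)} = 0 b z - 5 = 0 z - 5 = 0 - 5 = -5$)
$c{\left(-5,S{\left(-5,6 \right)} \right)} \left(-65\right) - 77 = \left(-5\right) \left(-65\right) - 77 = 325 - 77 = 248$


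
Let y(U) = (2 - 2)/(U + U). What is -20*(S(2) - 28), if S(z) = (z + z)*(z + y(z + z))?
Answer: 400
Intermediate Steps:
y(U) = 0 (y(U) = 0/((2*U)) = 0*(1/(2*U)) = 0)
S(z) = 2*z² (S(z) = (z + z)*(z + 0) = (2*z)*z = 2*z²)
-20*(S(2) - 28) = -20*(2*2² - 28) = -20*(2*4 - 28) = -20*(8 - 28) = -20*(-20) = 400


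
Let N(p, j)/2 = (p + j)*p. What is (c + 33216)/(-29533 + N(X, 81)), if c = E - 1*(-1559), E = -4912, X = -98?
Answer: -29863/26201 ≈ -1.1398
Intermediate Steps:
N(p, j) = 2*p*(j + p) (N(p, j) = 2*((p + j)*p) = 2*((j + p)*p) = 2*(p*(j + p)) = 2*p*(j + p))
c = -3353 (c = -4912 - 1*(-1559) = -4912 + 1559 = -3353)
(c + 33216)/(-29533 + N(X, 81)) = (-3353 + 33216)/(-29533 + 2*(-98)*(81 - 98)) = 29863/(-29533 + 2*(-98)*(-17)) = 29863/(-29533 + 3332) = 29863/(-26201) = 29863*(-1/26201) = -29863/26201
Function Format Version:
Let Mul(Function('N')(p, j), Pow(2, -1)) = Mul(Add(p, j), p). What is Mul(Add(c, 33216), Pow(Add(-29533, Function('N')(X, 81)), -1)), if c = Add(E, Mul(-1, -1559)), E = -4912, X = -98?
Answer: Rational(-29863, 26201) ≈ -1.1398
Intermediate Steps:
Function('N')(p, j) = Mul(2, p, Add(j, p)) (Function('N')(p, j) = Mul(2, Mul(Add(p, j), p)) = Mul(2, Mul(Add(j, p), p)) = Mul(2, Mul(p, Add(j, p))) = Mul(2, p, Add(j, p)))
c = -3353 (c = Add(-4912, Mul(-1, -1559)) = Add(-4912, 1559) = -3353)
Mul(Add(c, 33216), Pow(Add(-29533, Function('N')(X, 81)), -1)) = Mul(Add(-3353, 33216), Pow(Add(-29533, Mul(2, -98, Add(81, -98))), -1)) = Mul(29863, Pow(Add(-29533, Mul(2, -98, -17)), -1)) = Mul(29863, Pow(Add(-29533, 3332), -1)) = Mul(29863, Pow(-26201, -1)) = Mul(29863, Rational(-1, 26201)) = Rational(-29863, 26201)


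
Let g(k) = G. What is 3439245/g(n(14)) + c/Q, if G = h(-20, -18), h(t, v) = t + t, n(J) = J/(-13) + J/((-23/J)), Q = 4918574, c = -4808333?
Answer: -1691637336995/19674296 ≈ -85982.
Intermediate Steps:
n(J) = -J/13 - J²/23 (n(J) = J*(-1/13) + J*(-J/23) = -J/13 - J²/23)
h(t, v) = 2*t
G = -40 (G = 2*(-20) = -40)
g(k) = -40
3439245/g(n(14)) + c/Q = 3439245/(-40) - 4808333/4918574 = 3439245*(-1/40) - 4808333*1/4918574 = -687849/8 - 4808333/4918574 = -1691637336995/19674296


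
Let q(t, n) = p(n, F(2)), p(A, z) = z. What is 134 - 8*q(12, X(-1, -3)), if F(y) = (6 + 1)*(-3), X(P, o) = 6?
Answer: 302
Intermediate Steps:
F(y) = -21 (F(y) = 7*(-3) = -21)
q(t, n) = -21
134 - 8*q(12, X(-1, -3)) = 134 - 8*(-21) = 134 + 168 = 302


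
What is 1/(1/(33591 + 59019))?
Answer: 92610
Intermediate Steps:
1/(1/(33591 + 59019)) = 1/(1/92610) = 92610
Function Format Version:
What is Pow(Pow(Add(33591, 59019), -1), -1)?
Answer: 92610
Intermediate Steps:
Pow(Pow(Add(33591, 59019), -1), -1) = Pow(Pow(92610, -1), -1) = Pow(Rational(1, 92610), -1) = 92610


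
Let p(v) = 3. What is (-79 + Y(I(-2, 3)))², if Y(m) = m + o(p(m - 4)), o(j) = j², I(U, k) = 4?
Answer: 4356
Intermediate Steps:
Y(m) = 9 + m (Y(m) = m + 3² = m + 9 = 9 + m)
(-79 + Y(I(-2, 3)))² = (-79 + (9 + 4))² = (-79 + 13)² = (-66)² = 4356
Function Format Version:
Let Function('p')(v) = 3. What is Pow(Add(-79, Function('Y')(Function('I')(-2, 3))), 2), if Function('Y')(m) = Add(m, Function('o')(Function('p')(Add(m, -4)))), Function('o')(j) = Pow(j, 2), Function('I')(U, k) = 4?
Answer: 4356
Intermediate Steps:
Function('Y')(m) = Add(9, m) (Function('Y')(m) = Add(m, Pow(3, 2)) = Add(m, 9) = Add(9, m))
Pow(Add(-79, Function('Y')(Function('I')(-2, 3))), 2) = Pow(Add(-79, Add(9, 4)), 2) = Pow(Add(-79, 13), 2) = Pow(-66, 2) = 4356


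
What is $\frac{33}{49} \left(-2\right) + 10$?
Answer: $\frac{424}{49} \approx 8.6531$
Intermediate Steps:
$\frac{33}{49} \left(-2\right) + 10 = - \frac{66}{49} + 10 = \frac{424}{49}$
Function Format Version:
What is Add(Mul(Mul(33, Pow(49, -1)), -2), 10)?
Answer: Rational(424, 49) ≈ 8.6531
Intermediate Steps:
Add(Mul(Mul(33, Pow(49, -1)), -2), 10) = Add(Mul(Mul(33, Rational(1, 49)), -2), 10) = Add(Mul(Rational(33, 49), -2), 10) = Add(Rational(-66, 49), 10) = Rational(424, 49)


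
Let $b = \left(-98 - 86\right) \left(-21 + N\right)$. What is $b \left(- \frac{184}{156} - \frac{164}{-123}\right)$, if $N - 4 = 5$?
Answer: $\frac{4416}{13} \approx 339.69$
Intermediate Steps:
$N = 9$ ($N = 4 + 5 = 9$)
$b = 2208$ ($b = \left(-98 - 86\right) \left(-21 + 9\right) = \left(-184\right) \left(-12\right) = 2208$)
$b \left(- \frac{184}{156} - \frac{164}{-123}\right) = 2208 \left(- \frac{184}{156} - \frac{164}{-123}\right) = 2208 \left(\left(-184\right) \frac{1}{156} - - \frac{4}{3}\right) = 2208 \left(- \frac{46}{39} + \frac{4}{3}\right) = 2208 \cdot \frac{2}{13} = \frac{4416}{13}$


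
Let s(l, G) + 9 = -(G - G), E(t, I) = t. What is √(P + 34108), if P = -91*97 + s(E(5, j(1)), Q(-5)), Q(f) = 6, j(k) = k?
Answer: 18*√78 ≈ 158.97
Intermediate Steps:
s(l, G) = -9 (s(l, G) = -9 - (G - G) = -9 - 1*0 = -9 + 0 = -9)
P = -8836 (P = -91*97 - 9 = -8827 - 9 = -8836)
√(P + 34108) = √(-8836 + 34108) = √25272 = 18*√78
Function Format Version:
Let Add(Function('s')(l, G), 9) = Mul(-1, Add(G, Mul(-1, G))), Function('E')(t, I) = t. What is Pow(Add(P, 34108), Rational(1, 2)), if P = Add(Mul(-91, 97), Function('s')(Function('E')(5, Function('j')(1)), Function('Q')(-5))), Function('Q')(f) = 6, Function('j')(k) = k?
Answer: Mul(18, Pow(78, Rational(1, 2))) ≈ 158.97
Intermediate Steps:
Function('s')(l, G) = -9 (Function('s')(l, G) = Add(-9, Mul(-1, Add(G, Mul(-1, G)))) = Add(-9, Mul(-1, 0)) = Add(-9, 0) = -9)
P = -8836 (P = Add(Mul(-91, 97), -9) = Add(-8827, -9) = -8836)
Pow(Add(P, 34108), Rational(1, 2)) = Pow(Add(-8836, 34108), Rational(1, 2)) = Pow(25272, Rational(1, 2)) = Mul(18, Pow(78, Rational(1, 2)))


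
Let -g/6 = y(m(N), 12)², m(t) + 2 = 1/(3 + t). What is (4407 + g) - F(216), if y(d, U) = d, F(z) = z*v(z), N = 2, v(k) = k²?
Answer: -251832711/25 ≈ -1.0073e+7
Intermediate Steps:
m(t) = -2 + 1/(3 + t)
F(z) = z³ (F(z) = z*z² = z³)
g = -486/25 (g = -6*(-5 - 2*2)²/(3 + 2)² = -6*(-5 - 4)²/25 = -6*((⅕)*(-9))² = -6*(-9/5)² = -6*81/25 = -486/25 ≈ -19.440)
(4407 + g) - F(216) = (4407 - 486/25) - 1*216³ = 109689/25 - 1*10077696 = 109689/25 - 10077696 = -251832711/25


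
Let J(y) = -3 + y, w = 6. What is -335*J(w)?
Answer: -1005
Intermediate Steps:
-335*J(w) = -335*(-3 + 6) = -335*3 = -1005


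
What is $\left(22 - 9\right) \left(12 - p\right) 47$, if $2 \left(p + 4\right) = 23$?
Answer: $\frac{5499}{2} \approx 2749.5$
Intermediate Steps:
$p = \frac{15}{2}$ ($p = -4 + \frac{1}{2} \cdot 23 = -4 + \frac{23}{2} = \frac{15}{2} \approx 7.5$)
$\left(22 - 9\right) \left(12 - p\right) 47 = \left(22 - 9\right) \left(12 - \frac{15}{2}\right) 47 = 13 \left(12 - \frac{15}{2}\right) 47 = 13 \cdot \frac{9}{2} \cdot 47 = \frac{117}{2} \cdot 47 = \frac{5499}{2}$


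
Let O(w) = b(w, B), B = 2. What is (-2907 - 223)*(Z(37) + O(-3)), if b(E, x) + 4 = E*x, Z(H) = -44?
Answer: 169020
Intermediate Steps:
b(E, x) = -4 + E*x
O(w) = -4 + 2*w (O(w) = -4 + w*2 = -4 + 2*w)
(-2907 - 223)*(Z(37) + O(-3)) = (-2907 - 223)*(-44 + (-4 + 2*(-3))) = -3130*(-44 + (-4 - 6)) = -3130*(-44 - 10) = -3130*(-54) = 169020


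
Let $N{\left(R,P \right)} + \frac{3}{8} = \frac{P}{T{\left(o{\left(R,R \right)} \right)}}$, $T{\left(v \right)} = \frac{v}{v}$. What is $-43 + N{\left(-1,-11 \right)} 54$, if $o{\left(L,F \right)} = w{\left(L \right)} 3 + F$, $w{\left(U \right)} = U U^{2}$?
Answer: $- \frac{2629}{4} \approx -657.25$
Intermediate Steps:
$w{\left(U \right)} = U^{3}$
$o{\left(L,F \right)} = F + 3 L^{3}$ ($o{\left(L,F \right)} = L^{3} \cdot 3 + F = 3 L^{3} + F = F + 3 L^{3}$)
$T{\left(v \right)} = 1$
$N{\left(R,P \right)} = - \frac{3}{8} + P$ ($N{\left(R,P \right)} = - \frac{3}{8} + \frac{P}{1} = - \frac{3}{8} + P 1 = - \frac{3}{8} + P$)
$-43 + N{\left(-1,-11 \right)} 54 = -43 + \left(- \frac{3}{8} - 11\right) 54 = -43 - \frac{2457}{4} = - \frac{2629}{4}$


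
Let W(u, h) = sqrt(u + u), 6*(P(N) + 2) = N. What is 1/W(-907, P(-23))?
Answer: -I*sqrt(1814)/1814 ≈ -0.023479*I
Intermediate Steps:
P(N) = -2 + N/6
W(u, h) = sqrt(2)*sqrt(u) (W(u, h) = sqrt(2*u) = sqrt(2)*sqrt(u))
1/W(-907, P(-23)) = 1/(sqrt(2)*sqrt(-907)) = 1/(sqrt(2)*(I*sqrt(907))) = 1/(I*sqrt(1814)) = -I*sqrt(1814)/1814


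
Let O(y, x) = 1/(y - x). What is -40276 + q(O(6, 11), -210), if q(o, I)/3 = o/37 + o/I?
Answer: -521574373/12950 ≈ -40276.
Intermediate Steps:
q(o, I) = 3*o/37 + 3*o/I (q(o, I) = 3*(o/37 + o/I) = 3*o/37 + 3*o/I)
-40276 + q(O(6, 11), -210) = -40276 + (3/37)*(-1/(11 - 1*6))*(37 - 210)/(-210) = -40276 + (3/37)*(-1/(11 - 6))*(-1/210)*(-173) = -40276 + (3/37)*(-1/5)*(-1/210)*(-173) = -40276 - 173/12950 = -521574373/12950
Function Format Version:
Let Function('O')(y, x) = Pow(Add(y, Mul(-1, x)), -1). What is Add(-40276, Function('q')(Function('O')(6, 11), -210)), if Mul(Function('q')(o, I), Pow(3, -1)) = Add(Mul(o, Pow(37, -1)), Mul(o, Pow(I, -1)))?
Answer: Rational(-521574373, 12950) ≈ -40276.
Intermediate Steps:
Function('q')(o, I) = Add(Mul(Rational(3, 37), o), Mul(3, o, Pow(I, -1))) (Function('q')(o, I) = Mul(3, Add(Mul(o, Pow(37, -1)), Mul(o, Pow(I, -1)))) = Mul(3, Add(Mul(o, Rational(1, 37)), Mul(o, Pow(I, -1)))) = Mul(3, Add(Mul(Rational(1, 37), o), Mul(o, Pow(I, -1)))) = Add(Mul(Rational(3, 37), o), Mul(3, o, Pow(I, -1))))
Add(-40276, Function('q')(Function('O')(6, 11), -210)) = Add(-40276, Mul(Rational(3, 37), Mul(-1, Pow(Add(11, Mul(-1, 6)), -1)), Pow(-210, -1), Add(37, -210))) = Add(-40276, Mul(Rational(3, 37), Mul(-1, Pow(Add(11, -6), -1)), Rational(-1, 210), -173)) = Add(-40276, Mul(Rational(3, 37), Mul(-1, Pow(5, -1)), Rational(-1, 210), -173)) = Add(-40276, Mul(Rational(3, 37), Mul(-1, Rational(1, 5)), Rational(-1, 210), -173)) = Add(-40276, Mul(Rational(3, 37), Rational(-1, 5), Rational(-1, 210), -173)) = Add(-40276, Rational(-173, 12950)) = Rational(-521574373, 12950)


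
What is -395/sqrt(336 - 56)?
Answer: -79*sqrt(70)/28 ≈ -23.606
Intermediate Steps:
-395/sqrt(336 - 56) = -395*sqrt(70)/140 = -79*sqrt(70)/28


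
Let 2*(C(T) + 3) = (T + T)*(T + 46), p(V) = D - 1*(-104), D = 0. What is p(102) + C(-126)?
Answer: 10181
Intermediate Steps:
p(V) = 104 (p(V) = 0 - 1*(-104) = 0 + 104 = 104)
C(T) = -3 + T*(46 + T) (C(T) = -3 + ((T + T)*(T + 46))/2 = -3 + ((2*T)*(46 + T))/2 = -3 + (2*T*(46 + T))/2 = -3 + T*(46 + T))
p(102) + C(-126) = 104 + (-3 + (-126)² + 46*(-126)) = 104 + (-3 + 15876 - 5796) = 104 + 10077 = 10181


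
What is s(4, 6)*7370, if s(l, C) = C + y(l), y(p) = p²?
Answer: 162140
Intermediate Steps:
s(l, C) = C + l²
s(4, 6)*7370 = (6 + 4²)*7370 = (6 + 16)*7370 = 22*7370 = 162140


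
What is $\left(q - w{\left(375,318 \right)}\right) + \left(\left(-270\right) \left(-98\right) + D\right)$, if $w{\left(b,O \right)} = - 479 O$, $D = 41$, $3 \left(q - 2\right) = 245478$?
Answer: $260651$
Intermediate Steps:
$q = 81828$ ($q = 2 + \frac{1}{3} \cdot 245478 = 2 + 81826 = 81828$)
$\left(q - w{\left(375,318 \right)}\right) + \left(\left(-270\right) \left(-98\right) + D\right) = \left(81828 - \left(-479\right) 318\right) + \left(\left(-270\right) \left(-98\right) + 41\right) = \left(81828 - -152322\right) + \left(26460 + 41\right) = \left(81828 + 152322\right) + 26501 = 234150 + 26501 = 260651$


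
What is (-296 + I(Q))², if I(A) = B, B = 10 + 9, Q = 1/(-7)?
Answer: 76729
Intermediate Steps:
Q = -⅐ ≈ -0.14286
B = 19
I(A) = 19
(-296 + I(Q))² = (-296 + 19)² = (-277)² = 76729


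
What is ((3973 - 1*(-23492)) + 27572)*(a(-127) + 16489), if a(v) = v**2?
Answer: 1795196866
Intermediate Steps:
((3973 - 1*(-23492)) + 27572)*(a(-127) + 16489) = ((3973 - 1*(-23492)) + 27572)*((-127)**2 + 16489) = ((3973 + 23492) + 27572)*(16129 + 16489) = (27465 + 27572)*32618 = 55037*32618 = 1795196866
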